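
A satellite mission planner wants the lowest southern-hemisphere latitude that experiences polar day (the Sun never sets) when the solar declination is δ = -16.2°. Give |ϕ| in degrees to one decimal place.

Polar day requires cos h₀ = −tan ϕ tan δ ≤ −1, i.e. tan ϕ tan δ ≥ 1.
The boundary is |tan ϕ| · |tan δ| = 1, so |ϕ| = 90° − |δ| = 90° − 16.2° = 73.8° in the southern hemisphere.

|ϕ| = 73.8°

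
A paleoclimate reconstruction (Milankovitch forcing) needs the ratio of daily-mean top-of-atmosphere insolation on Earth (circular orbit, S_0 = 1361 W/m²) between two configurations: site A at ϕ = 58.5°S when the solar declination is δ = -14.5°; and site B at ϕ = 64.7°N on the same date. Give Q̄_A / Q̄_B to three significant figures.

— Configuration A (ϕ=-58.5°):
cos h₀ = −tan(-58.5°) tan(-14.500°) = -0.4220, h₀ = 2.0065 rad.
Bracket: h₀ sin ϕ sin δ + cos ϕ cos δ sin h₀ = 2.0065×-0.85264×-0.25038 + 0.52250×0.96815×0.90658 = 0.428356 + 0.458601 = 0.886957.
Q̄ = (S_0/π) × [bracket] = (1361/π) × 0.886957 = 384.25 W/m².
— Configuration B (ϕ=+64.7°):
cos h₀ = −tan(+64.7°) tan(-14.500°) = 0.5471, h₀ = 0.9919 rad.
Bracket: h₀ sin ϕ sin δ + cos ϕ cos δ sin h₀ = 0.9919×0.90408×-0.25038 + 0.42736×0.96815×0.83706 = -0.224530 + 0.346332 = 0.121802.
Q̄ = (S_0/π) × [bracket] = (1361/π) × 0.121802 = 52.767 W/m².
Ratio Q̄_A / Q̄_B = 384.25 / 52.767 = 7.282.

Q̄_A / Q̄_B ≈ 7.28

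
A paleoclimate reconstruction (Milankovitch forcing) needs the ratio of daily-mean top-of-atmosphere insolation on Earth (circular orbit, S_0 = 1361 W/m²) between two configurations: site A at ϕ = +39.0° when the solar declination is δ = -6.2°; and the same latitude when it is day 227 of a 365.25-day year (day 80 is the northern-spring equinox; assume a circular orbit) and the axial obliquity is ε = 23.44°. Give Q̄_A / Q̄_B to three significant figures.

Q̄_A / Q̄_B ≈ 0.671

— Configuration A (ϕ=+39.0°):
cos h₀ = −tan(+39.0°) tan(-6.200°) = 0.0880, h₀ = 1.4827 rad.
Bracket: h₀ sin ϕ sin δ + cos ϕ cos δ sin h₀ = 1.4827×0.62932×-0.10800 + 0.77715×0.99415×0.99612 = -0.100774 + 0.769606 = 0.668832.
Q̄ = (S_0/π) × [bracket] = (1361/π) × 0.668832 = 289.75 W/m².
— Configuration B (ϕ=+39.0°):
Solar longitude: L_s = 360° × (227 − 80)/365.25 = 144.887°.
sin δ = sin 23.44° × sin 144.887° = 0.22880, so δ = +13.227°.
cos h₀ = −tan(+39.0°) tan(+13.227°) = -0.1903, h₀ = 1.7623 rad.
Bracket: h₀ sin ϕ sin δ + cos ϕ cos δ sin h₀ = 1.7623×0.62932×0.22880 + 0.77715×0.97347×0.98172 = 0.253751 + 0.742703 = 0.996454.
Q̄ = (S_0/π) × [bracket] = (1361/π) × 0.996454 = 431.68 W/m².
Ratio Q̄_A / Q̄_B = 289.75 / 431.68 = 0.6712.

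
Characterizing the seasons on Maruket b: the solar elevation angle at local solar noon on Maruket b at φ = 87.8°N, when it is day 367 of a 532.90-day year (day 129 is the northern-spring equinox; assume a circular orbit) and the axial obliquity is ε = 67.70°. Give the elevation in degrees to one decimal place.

19.9°

Solar longitude: λ_s = 360° × (367 − 129)/532.90 = 160.781°.
sin δ = sin 67.70° × sin 160.781° = 0.30457, so δ = +17.732°.
At local noon the hour angle is zero, so the zenith angle equals |φ − δ| = |+87.8° − (+17.732°)| = 70.068°.
Elevation = 90° − 70.068° = 19.9°.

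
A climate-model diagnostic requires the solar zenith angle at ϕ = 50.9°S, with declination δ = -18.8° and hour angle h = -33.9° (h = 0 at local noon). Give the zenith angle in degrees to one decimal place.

θ_z = 41.8°

cos θ_z = sin ϕ sin δ + cos ϕ cos δ cos h = 0.250093 + 0.495541 = 0.745634.
θ_z = arccos(0.745634) = 41.8°.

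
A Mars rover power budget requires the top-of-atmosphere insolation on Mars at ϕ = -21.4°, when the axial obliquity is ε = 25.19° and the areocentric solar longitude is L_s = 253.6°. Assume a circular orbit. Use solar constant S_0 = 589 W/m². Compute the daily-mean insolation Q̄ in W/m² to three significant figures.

sin δ = sin 25.19° × sin 253.6° = -0.40830, so δ = -24.098°.
cos h₀ = −tan(-21.4°) tan(-24.098°) = -0.1753, h₀ = 1.7470 rad.
Bracket: h₀ sin ϕ sin δ + cos ϕ cos δ sin h₀ = 1.7470×-0.36488×-0.40830 + 0.93106×0.91285×0.98452 = 0.260269 + 0.836761 = 1.097030.
Q̄ = (S_0/π) × [bracket] = (589/π) × 1.097030 = 205.7 W/m².

Q̄ ≈ 206 W/m²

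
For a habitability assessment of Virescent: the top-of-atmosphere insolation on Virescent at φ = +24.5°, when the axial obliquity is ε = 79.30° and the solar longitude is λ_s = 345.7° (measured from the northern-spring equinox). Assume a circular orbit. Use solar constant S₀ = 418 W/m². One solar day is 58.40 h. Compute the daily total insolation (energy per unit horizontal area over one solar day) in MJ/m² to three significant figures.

Solar declination: sin δ = sin ε · sin λ_s = sin 79.30° × sin 345.7° = -0.24270, so δ = -14.046°.
cos H₀ = −tan(+24.5°) tan(-14.046°) = 0.1140, H₀ = 1.4565 rad.
Bracket: H₀ sin φ sin δ + cos φ cos δ sin H₀ = 1.4565×0.41469×-0.24270 + 0.90996×0.97010×0.99348 = -0.146590 + 0.876997 = 0.730407.
Q̄ = (S₀/π) × [bracket] = (418/π) × 0.730407 = 97.183 W/m².
Daily total = Q̄ × 58.40 h × 3600 s/h = 97.183 × 58.40 × 3600 / 10⁶ = 20.43 MJ/m².

20.4 MJ/m²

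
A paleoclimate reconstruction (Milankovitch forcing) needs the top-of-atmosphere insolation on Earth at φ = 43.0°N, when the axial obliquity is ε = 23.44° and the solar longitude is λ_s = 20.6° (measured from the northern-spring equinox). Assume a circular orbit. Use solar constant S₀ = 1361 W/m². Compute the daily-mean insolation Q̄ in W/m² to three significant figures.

Solar declination: sin δ = sin ε · sin λ_s = sin 23.44° × sin 20.6° = 0.13996, so δ = +8.045°.
cos H₀ = −tan(+43.0°) tan(+8.045°) = -0.1318, H₀ = 1.7030 rad.
Bracket: H₀ sin φ sin δ + cos φ cos δ sin H₀ = 1.7030×0.68200×0.13996 + 0.73135×0.99016×0.99127 = 0.162556 + 0.717832 = 0.880388.
Q̄ = (S₀/π) × [bracket] = (1361/π) × 0.880388 = 381.4 W/m².

Q̄ ≈ 381 W/m²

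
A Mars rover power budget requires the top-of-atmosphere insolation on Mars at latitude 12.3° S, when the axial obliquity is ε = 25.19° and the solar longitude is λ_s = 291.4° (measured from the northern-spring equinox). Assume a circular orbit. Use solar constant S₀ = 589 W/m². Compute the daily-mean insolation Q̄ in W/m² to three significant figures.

Solar declination: sin δ = sin ε · sin λ_s = sin 25.19° × sin 291.4° = -0.39628, so δ = -23.346°.
cos H₀ = −tan(-12.3°) tan(-23.346°) = -0.0941, H₀ = 1.6650 rad.
Bracket: H₀ sin φ sin δ + cos φ cos δ sin H₀ = 1.6650×-0.21303×-0.39628 + 0.97705×0.91813×0.99556 = 0.140559 + 0.893076 = 1.033635.
Q̄ = (S₀/π) × [bracket] = (589/π) × 1.033635 = 193.8 W/m².

Q̄ ≈ 194 W/m²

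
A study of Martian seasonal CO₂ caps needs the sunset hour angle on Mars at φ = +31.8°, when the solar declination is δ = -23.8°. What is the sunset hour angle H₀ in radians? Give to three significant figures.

cos H₀ = −tan φ · tan δ = −tan(+31.8°) × tan(-23.800°) = 0.2735, so H₀ = 1.2938 rad = 74.13°.

H₀ = 1.29 rad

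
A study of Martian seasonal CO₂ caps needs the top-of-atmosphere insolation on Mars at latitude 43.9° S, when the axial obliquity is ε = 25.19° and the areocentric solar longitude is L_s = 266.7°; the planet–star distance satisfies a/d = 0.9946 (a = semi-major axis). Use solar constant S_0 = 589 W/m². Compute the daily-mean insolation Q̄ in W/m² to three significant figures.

sin δ = sin 25.19° × sin 266.7° = -0.42492, so δ = -25.145°.
cos h₀ = −tan(-43.9°) tan(-25.145°) = -0.4517, h₀ = 2.0395 rad.
Bracket: h₀ sin ϕ sin δ + cos ϕ cos δ sin h₀ = 2.0395×-0.69340×-0.42492 + 0.72055×0.90523×0.89216 = 0.600917 + 0.581923 = 1.182840.
Inverse-square distance factor (a/d)² = 0.9946² = 0.989229.
Q̄ = (S_0/π) × 0.989229 × [bracket] = (589/π) × 0.989229 × 1.182840 = 219.4 W/m².

Q̄ ≈ 219 W/m²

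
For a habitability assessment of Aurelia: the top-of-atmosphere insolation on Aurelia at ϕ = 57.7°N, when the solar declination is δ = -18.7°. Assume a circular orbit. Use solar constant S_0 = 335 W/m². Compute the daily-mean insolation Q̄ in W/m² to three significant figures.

cos h₀ = −tan(+57.7°) tan(-18.700°) = 0.5354, h₀ = 1.0058 rad.
Bracket: h₀ sin ϕ sin δ + cos ϕ cos δ sin h₀ = 1.0058×0.84526×-0.32061 + 0.53435×0.94721×0.84458 = -0.272571 + 0.427477 = 0.154906.
Q̄ = (S_0/π) × [bracket] = (335/π) × 0.154906 = 16.52 W/m².

Q̄ ≈ 16.5 W/m²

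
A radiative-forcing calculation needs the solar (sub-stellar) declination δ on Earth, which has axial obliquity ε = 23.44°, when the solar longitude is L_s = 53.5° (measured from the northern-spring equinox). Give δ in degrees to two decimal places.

sin δ = sin ε · sin L_s = sin 23.44° × sin 53.5° = 0.319765.
δ = arcsin(0.319765) = +18.65°.

δ = +18.65°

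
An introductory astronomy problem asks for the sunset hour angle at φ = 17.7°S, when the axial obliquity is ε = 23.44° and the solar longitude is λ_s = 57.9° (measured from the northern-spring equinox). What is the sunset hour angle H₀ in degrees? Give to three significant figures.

H₀ = 83.4°

Solar declination: sin δ = sin ε · sin λ_s = sin 23.44° × sin 57.9° = 0.33698, so δ = +19.693°.
cos H₀ = −tan φ · tan δ = −tan(-17.7°) × tan(+19.693°) = 0.1142, so H₀ = 1.4563 rad = 83.44°.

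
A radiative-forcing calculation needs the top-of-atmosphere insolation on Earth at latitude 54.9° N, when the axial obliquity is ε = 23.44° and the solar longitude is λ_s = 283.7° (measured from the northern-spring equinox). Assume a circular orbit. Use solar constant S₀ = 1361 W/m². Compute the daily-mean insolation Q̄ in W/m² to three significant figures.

Q̄ ≈ 56.8 W/m²

Solar declination: sin δ = sin ε · sin λ_s = sin 23.44° × sin 283.7° = -0.38647, so δ = -22.735°.
cos H₀ = −tan(+54.9°) tan(-22.735°) = 0.5962, H₀ = 0.9320 rad.
Bracket: H₀ sin φ sin δ + cos φ cos δ sin H₀ = 0.9320×0.81815×-0.38647 + 0.57501×0.92230×0.80282 = -0.294689 + 0.425761 = 0.131072.
Q̄ = (S₀/π) × [bracket] = (1361/π) × 0.131072 = 56.78 W/m².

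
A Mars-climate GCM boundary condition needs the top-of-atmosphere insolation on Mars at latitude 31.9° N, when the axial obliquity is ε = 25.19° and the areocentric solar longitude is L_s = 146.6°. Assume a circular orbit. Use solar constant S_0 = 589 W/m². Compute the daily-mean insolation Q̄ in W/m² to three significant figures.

sin δ = sin 25.19° × sin 146.6° = 0.23430, so δ = +13.550°.
cos h₀ = −tan(+31.9°) tan(+13.550°) = -0.1500, h₀ = 1.7214 rad.
Bracket: h₀ sin ϕ sin δ + cos ϕ cos δ sin h₀ = 1.7214×0.52844×0.23430 + 0.84897×0.97217×0.98868 = 0.213133 + 0.816000 = 1.029133.
Q̄ = (S_0/π) × [bracket] = (589/π) × 1.029133 = 192.9 W/m².

Q̄ ≈ 193 W/m²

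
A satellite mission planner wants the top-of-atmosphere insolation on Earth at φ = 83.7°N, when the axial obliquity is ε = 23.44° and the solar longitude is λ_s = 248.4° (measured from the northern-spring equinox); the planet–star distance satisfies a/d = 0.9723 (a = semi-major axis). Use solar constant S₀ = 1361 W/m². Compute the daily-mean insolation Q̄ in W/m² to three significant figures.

Q̄ ≈ 0.00 W/m²

Solar declination: sin δ = sin ε · sin λ_s = sin 23.44° × sin 248.4° = -0.36985, so δ = -21.707°.
cos H₀ = −tan(+83.7°) tan(-21.707°) = 3.6058 ≥ 1 ⇒ polar night, H₀ = 0 and Q̄ = 0.
Inverse-square distance factor (a/d)² = 0.9723² = 0.945367.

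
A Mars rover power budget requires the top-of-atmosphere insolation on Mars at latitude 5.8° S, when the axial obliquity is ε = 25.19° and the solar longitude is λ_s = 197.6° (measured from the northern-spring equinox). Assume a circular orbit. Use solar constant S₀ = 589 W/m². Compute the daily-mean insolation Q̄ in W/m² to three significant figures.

Q̄ ≈ 189 W/m²

Solar declination: sin δ = sin ε · sin λ_s = sin 25.19° × sin 197.6° = -0.12870, so δ = -7.394°.
cos H₀ = −tan(-5.8°) tan(-7.394°) = -0.0132, H₀ = 1.5840 rad.
Bracket: H₀ sin φ sin δ + cos φ cos δ sin H₀ = 1.5840×-0.10106×-0.12870 + 0.99488×0.99168×0.99991 = 0.020602 + 0.986514 = 1.007116.
Q̄ = (S₀/π) × [bracket] = (589/π) × 1.007116 = 188.8 W/m².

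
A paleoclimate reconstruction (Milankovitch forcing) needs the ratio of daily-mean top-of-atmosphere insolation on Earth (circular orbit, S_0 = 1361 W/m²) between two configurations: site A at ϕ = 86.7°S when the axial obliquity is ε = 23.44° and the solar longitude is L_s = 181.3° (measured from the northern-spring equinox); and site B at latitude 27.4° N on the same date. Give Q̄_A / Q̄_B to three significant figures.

— Configuration A (ϕ=-86.7°):
Solar declination: sin δ = sin ε · sin L_s = sin 23.44° × sin 181.3° = -0.00902, so δ = -0.517°.
cos h₀ = −tan(-86.7°) tan(-0.517°) = -0.1565, h₀ = 1.7280 rad.
Bracket: h₀ sin ϕ sin δ + cos ϕ cos δ sin h₀ = 1.7280×-0.99834×-0.00902 + 0.05756×0.99996×0.98767 = 0.015561 + 0.056848 = 0.072409.
Q̄ = (S_0/π) × [bracket] = (1361/π) × 0.072409 = 31.369 W/m².
— Configuration B (ϕ=+27.4°):
cos h₀ = −tan(+27.4°) tan(-0.517°) = 0.0047, h₀ = 1.5661 rad.
Bracket: h₀ sin ϕ sin δ + cos ϕ cos δ sin h₀ = 1.5661×0.46020×-0.00902 + 0.88782×0.99996×0.99999 = -0.006501 + 0.887776 = 0.881275.
Q̄ = (S_0/π) × [bracket] = (1361/π) × 0.881275 = 381.79 W/m².
Ratio Q̄_A / Q̄_B = 31.369 / 381.79 = 0.08216.

Q̄_A / Q̄_B ≈ 0.0822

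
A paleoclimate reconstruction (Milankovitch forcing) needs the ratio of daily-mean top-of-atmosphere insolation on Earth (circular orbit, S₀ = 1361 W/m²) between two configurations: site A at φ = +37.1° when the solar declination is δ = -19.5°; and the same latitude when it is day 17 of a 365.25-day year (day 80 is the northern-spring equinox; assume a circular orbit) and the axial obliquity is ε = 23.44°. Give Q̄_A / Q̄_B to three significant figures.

Q̄_A / Q̄_B ≈ 1.04

— Configuration A (φ=+37.1°):
cos H₀ = −tan(+37.1°) tan(-19.500°) = 0.2678, H₀ = 1.2997 rad.
Bracket: H₀ sin φ sin δ + cos φ cos δ sin H₀ = 1.2997×0.60321×-0.33381 + 0.79758×0.94264×0.96347 = -0.261704 + 0.724366 = 0.462662.
Q̄ = (S₀/π) × [bracket] = (1361/π) × 0.462662 = 200.43 W/m².
— Configuration B (φ=+37.1°):
Solar longitude: λ_s = 360° × (17 − 80)/365.25 = -62.094°, i.e. -62.094° + 360° = 297.906°.
sin δ = sin 23.44° × sin 297.906° = -0.35153, so δ = -20.581°.
cos H₀ = −tan(+37.1°) tan(-20.581°) = 0.2840, H₀ = 1.2828 rad.
Bracket: H₀ sin φ sin δ + cos φ cos δ sin H₀ = 1.2828×0.60321×-0.35153 + 0.79758×0.93618×0.95883 = -0.272013 + 0.715938 = 0.443925.
Q̄ = (S₀/π) × [bracket] = (1361/π) × 0.443925 = 192.32 W/m².
Ratio Q̄_A / Q̄_B = 200.43 / 192.32 = 1.042.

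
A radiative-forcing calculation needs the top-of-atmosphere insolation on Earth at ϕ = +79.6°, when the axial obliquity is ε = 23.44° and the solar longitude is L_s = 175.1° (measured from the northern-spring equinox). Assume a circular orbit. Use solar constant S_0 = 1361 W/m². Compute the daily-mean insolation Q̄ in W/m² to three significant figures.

Q̄ ≈ 102 W/m²

Solar declination: sin δ = sin ε · sin L_s = sin 23.44° × sin 175.1° = 0.03398, so δ = +1.947°.
cos h₀ = −tan(+79.6°) tan(+1.947°) = -0.1852, h₀ = 1.7571 rad.
Bracket: h₀ sin ϕ sin δ + cos ϕ cos δ sin h₀ = 1.7571×0.98357×0.03398 + 0.18052×0.99942×0.98269 = 0.058725 + 0.177292 = 0.236017.
Q̄ = (S_0/π) × [bracket] = (1361/π) × 0.236017 = 102.2 W/m².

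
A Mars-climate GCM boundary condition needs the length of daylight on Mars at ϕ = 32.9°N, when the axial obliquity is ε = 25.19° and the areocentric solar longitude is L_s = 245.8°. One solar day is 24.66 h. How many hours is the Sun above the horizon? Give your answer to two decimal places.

sin δ = sin 25.19° × sin 245.8° = -0.38822, so δ = -22.844°.
cos h₀ = −tan ϕ · tan δ = −tan(+32.9°) × tan(-22.844°) = 0.2725, so h₀ = 1.2948 rad = 74.19°.
Daylight = 2h₀/(2π) × 24.66 h = (1.2948/π) × 24.66 = 10.16 h.

10.16 h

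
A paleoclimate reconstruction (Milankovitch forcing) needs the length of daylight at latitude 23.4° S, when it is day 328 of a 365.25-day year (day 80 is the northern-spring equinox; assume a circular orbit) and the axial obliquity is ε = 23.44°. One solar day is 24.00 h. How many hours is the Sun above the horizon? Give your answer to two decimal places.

Solar longitude: λ_s = 360° × (328 − 80)/365.25 = 244.435°.
sin δ = sin 23.44° × sin 244.435° = -0.35884, so δ = -21.029°.
cos H₀ = −tan φ · tan δ = −tan(-23.4°) × tan(-21.029°) = -0.1664, so H₀ = 1.7379 rad = 99.58°.
Daylight = 2H₀/(2π) × 24.00 h = (1.7379/π) × 24.00 = 13.28 h.

13.28 h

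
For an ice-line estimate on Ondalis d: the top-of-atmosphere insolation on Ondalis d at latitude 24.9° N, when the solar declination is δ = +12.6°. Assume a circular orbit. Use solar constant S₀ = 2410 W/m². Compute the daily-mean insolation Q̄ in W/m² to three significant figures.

cos H₀ = −tan(+24.9°) tan(+12.600°) = -0.1038, H₀ = 1.6747 rad.
Bracket: H₀ sin φ sin δ + cos φ cos δ sin H₀ = 1.6747×0.42104×0.21814 + 0.90704×0.97592×0.99460 = 0.153814 + 0.880418 = 1.034232.
Q̄ = (S₀/π) × [bracket] = (2410/π) × 1.034232 = 793.4 W/m².

Q̄ ≈ 793 W/m²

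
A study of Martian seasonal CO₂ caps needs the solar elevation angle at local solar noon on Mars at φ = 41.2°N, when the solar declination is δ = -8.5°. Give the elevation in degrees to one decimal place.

40.3°

At local noon the hour angle is zero, so the zenith angle equals |φ − δ| = |+41.2° − (-8.500°)| = 49.700°.
Elevation = 90° − 49.700° = 40.3°.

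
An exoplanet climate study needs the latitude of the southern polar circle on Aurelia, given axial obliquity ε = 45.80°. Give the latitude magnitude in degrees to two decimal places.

The polar circle is the lowest latitude that experiences at least one full rotation of continuous darkness at the northern-summer solstice; it lies at |ϕ| = 90° − ε = 90° − 45.80° = 44.20°.

44.20°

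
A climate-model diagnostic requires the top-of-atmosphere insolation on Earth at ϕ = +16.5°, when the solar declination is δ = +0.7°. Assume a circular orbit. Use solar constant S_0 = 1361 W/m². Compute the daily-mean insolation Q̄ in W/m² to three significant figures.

Q̄ ≈ 418 W/m²

cos h₀ = −tan(+16.5°) tan(+0.700°) = -0.0036, h₀ = 1.5744 rad.
Bracket: h₀ sin ϕ sin δ + cos ϕ cos δ sin h₀ = 1.5744×0.28402×0.01222 + 0.95882×0.99993×0.99999 = 0.005464 + 0.958743 = 0.964207.
Q̄ = (S_0/π) × [bracket] = (1361/π) × 0.964207 = 417.7 W/m².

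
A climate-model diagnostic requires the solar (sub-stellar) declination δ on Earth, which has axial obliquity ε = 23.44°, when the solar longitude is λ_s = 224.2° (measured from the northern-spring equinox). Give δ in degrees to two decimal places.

sin δ = sin ε · sin λ_s = sin 23.44° × sin 224.2° = -0.277324.
δ = arcsin(-0.277324) = -16.10°.

δ = -16.10°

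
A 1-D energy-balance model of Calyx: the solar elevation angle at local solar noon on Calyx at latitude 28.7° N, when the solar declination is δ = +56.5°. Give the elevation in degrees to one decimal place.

62.2°

At local noon the hour angle is zero, so the zenith angle equals |φ − δ| = |+28.7° − (+56.500°)| = 27.800°.
Elevation = 90° − 27.800° = 62.2°.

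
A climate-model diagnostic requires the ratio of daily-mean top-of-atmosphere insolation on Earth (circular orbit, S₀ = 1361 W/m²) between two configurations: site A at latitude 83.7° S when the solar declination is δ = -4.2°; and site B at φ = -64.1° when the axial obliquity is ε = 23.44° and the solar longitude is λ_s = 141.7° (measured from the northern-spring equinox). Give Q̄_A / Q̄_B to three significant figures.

— Configuration A (φ=-83.7°):
cos H₀ = −tan(-83.7°) tan(-4.200°) = -0.6652, H₀ = 2.2985 rad.
Bracket: H₀ sin φ sin δ + cos φ cos δ sin H₀ = 2.2985×-0.99396×-0.07324 + 0.10973×0.99731×0.74669 = 0.167325 + 0.081714 = 0.249039.
Q̄ = (S₀/π) × [bracket] = (1361/π) × 0.249039 = 107.89 W/m².
— Configuration B (φ=-64.1°):
Solar declination: sin δ = sin ε · sin λ_s = sin 23.44° × sin 141.7° = 0.24654, so δ = +14.273°.
cos H₀ = −tan(-64.1°) tan(+14.273°) = 0.5239, H₀ = 1.0194 rad.
Bracket: H₀ sin φ sin δ + cos φ cos δ sin H₀ = 1.0194×-0.89956×0.24654 + 0.43680×0.96913×0.85178 = -0.226080 + 0.360572 = 0.134492.
Q̄ = (S₀/π) × [bracket] = (1361/π) × 0.134492 = 58.265 W/m².
Ratio Q̄_A / Q̄_B = 107.89 / 58.265 = 1.852.

Q̄_A / Q̄_B ≈ 1.85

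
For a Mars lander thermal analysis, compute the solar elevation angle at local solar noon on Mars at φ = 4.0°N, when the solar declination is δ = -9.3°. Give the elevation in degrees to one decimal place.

76.7°

At local noon the hour angle is zero, so the zenith angle equals |φ − δ| = |+4.0° − (-9.300°)| = 13.300°.
Elevation = 90° − 13.300° = 76.7°.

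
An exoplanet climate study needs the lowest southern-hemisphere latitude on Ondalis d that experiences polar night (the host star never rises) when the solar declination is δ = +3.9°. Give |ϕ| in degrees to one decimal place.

|ϕ| = 86.1°

Polar night requires cos h₀ = −tan ϕ tan δ ≥ 1, i.e. tan ϕ tan δ ≤ −1.
The boundary is |tan ϕ| · |tan δ| = 1, so |ϕ| = 90° − |δ| = 90° − 3.9° = 86.1° in the southern hemisphere.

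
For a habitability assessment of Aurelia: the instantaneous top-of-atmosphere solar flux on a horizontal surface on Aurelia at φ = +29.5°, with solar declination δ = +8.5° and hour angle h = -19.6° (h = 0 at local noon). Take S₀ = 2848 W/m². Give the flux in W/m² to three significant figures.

cos θ_z = sin φ sin δ + cos φ cos δ cos h = 0.072785 + 0.810919 = 0.883704.
Flux = S₀ · cos θ_z = 2848 × 0.883704 = 2517 W/m².

2.52e+03 W/m²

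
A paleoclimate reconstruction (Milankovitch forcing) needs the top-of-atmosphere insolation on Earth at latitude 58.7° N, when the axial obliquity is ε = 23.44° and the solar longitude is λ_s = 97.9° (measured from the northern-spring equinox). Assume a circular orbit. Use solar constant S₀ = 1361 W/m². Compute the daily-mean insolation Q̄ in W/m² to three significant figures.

Solar declination: sin δ = sin ε · sin λ_s = sin 23.44° × sin 97.9° = 0.39401, so δ = +23.204°.
cos H₀ = −tan(+58.7°) tan(+23.204°) = -0.7051, H₀ = 2.3533 rad.
Bracket: H₀ sin φ sin δ + cos φ cos δ sin H₀ = 2.3533×0.85446×0.39401 + 0.51952×0.91910×0.70913 = 0.792276 + 0.338603 = 1.130879.
Q̄ = (S₀/π) × [bracket] = (1361/π) × 1.130879 = 489.9 W/m².

Q̄ ≈ 490 W/m²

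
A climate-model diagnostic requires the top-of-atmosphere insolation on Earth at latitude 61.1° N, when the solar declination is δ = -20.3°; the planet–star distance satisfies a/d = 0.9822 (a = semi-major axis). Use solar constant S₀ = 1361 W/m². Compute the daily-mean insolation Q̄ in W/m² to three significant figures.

cos H₀ = −tan(+61.1°) tan(-20.300°) = 0.6701, H₀ = 0.8365 rad.
Bracket: H₀ sin φ sin δ + cos φ cos δ sin H₀ = 0.8365×0.87546×-0.34694 + 0.48328×0.93789×0.74228 = -0.254072 + 0.336448 = 0.082376.
Inverse-square distance factor (a/d)² = 0.9822² = 0.964717.
Q̄ = (S₀/π) × 0.964717 × [bracket] = (1361/π) × 0.964717 × 0.082376 = 34.43 W/m².

Q̄ ≈ 34.4 W/m²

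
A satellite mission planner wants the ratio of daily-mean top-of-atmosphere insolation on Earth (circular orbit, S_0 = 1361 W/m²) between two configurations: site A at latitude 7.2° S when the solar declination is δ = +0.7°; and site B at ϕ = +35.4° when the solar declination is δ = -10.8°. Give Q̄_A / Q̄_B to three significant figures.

Q̄_A / Q̄_B ≈ 1.55

— Configuration A (ϕ=-7.2°):
cos h₀ = −tan(-7.2°) tan(+0.700°) = 0.0015, h₀ = 1.5693 rad.
Bracket: h₀ sin ϕ sin δ + cos ϕ cos δ sin h₀ = 1.5693×-0.12533×0.01222 + 0.99211×0.99993×1.00000 = -0.002403 + 0.992041 = 0.989638.
Q̄ = (S_0/π) × [bracket] = (1361/π) × 0.989638 = 428.73 W/m².
— Configuration B (ϕ=+35.4°):
cos h₀ = −tan(+35.4°) tan(-10.800°) = 0.1356, h₀ = 1.4348 rad.
Bracket: h₀ sin ϕ sin δ + cos ϕ cos δ sin h₀ = 1.4348×0.57928×-0.18738 + 0.81513×0.98229×0.99077 = -0.155741 + 0.793304 = 0.637563.
Q̄ = (S_0/π) × [bracket] = (1361/π) × 0.637563 = 276.20 W/m².
Ratio Q̄_A / Q̄_B = 428.73 / 276.20 = 1.552.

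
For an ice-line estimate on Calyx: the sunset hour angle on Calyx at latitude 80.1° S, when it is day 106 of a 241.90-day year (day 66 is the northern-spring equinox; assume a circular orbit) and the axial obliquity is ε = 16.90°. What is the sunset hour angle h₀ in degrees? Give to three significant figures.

h₀ = 0.00°

Solar longitude: L_s = 360° × (106 − 66)/241.90 = 59.529°.
sin δ = sin 16.90° × sin 59.529° = 0.25055, so δ = +14.510°.
cos h₀ = −tan ϕ · tan δ = 1.4829 ≥ 1, so the host star never rises (polar night) and h₀ = 0.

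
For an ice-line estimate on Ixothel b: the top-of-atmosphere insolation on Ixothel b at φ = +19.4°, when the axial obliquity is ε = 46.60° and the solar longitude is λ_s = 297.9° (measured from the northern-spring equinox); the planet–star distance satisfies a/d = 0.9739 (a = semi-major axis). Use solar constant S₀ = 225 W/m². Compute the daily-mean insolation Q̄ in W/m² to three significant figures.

Q̄ ≈ 28.5 W/m²

Solar declination: sin δ = sin ε · sin λ_s = sin 46.60° × sin 297.9° = -0.64212, so δ = -39.950°.
cos H₀ = −tan(+19.4°) tan(-39.950°) = 0.2950, H₀ = 1.2714 rad.
Bracket: H₀ sin φ sin δ + cos φ cos δ sin H₀ = 1.2714×0.33216×-0.64212 + 0.94322×0.76660×0.95551 = -0.271173 + 0.690903 = 0.419730.
Inverse-square distance factor (a/d)² = 0.9739² = 0.948481.
Q̄ = (S₀/π) × 0.948481 × [bracket] = (225/π) × 0.948481 × 0.419730 = 28.51 W/m².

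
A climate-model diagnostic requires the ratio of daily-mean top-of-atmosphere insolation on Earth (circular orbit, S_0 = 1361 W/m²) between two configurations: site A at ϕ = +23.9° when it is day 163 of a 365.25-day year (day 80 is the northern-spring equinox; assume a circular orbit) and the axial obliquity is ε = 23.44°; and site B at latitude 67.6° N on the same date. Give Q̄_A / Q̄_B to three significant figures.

Q̄_A / Q̄_B ≈ 0.967

— Configuration A (ϕ=+23.9°):
Solar longitude: L_s = 360° × (163 − 80)/365.25 = 81.807°.
sin δ = sin 23.44° × sin 81.807° = 0.39373, so δ = +23.187°.
cos h₀ = −tan(+23.9°) tan(+23.187°) = -0.1898, h₀ = 1.7618 rad.
Bracket: h₀ sin ϕ sin δ + cos ϕ cos δ sin h₀ = 1.7618×0.40514×0.39373 + 0.91425×0.91923×0.98182 = 0.281035 + 0.825127 = 1.106162.
Q̄ = (S_0/π) × [bracket] = (1361/π) × 1.106162 = 479.21 W/m².
— Configuration B (ϕ=+67.6°):
cos h₀ = −tan(+67.6°) tan(+23.187°) = -1.0392 ≤ −1 ⇒ polar day, h₀ = π.
Bracket: h₀ sin ϕ sin δ + cos ϕ cos δ sin h₀ = 3.1416×0.92455×0.39373 + 0.38107×0.91923×0.00000 = 1.143615 + 0.000000 = 1.143615.
Q̄ = (S_0/π) × [bracket] = (1361/π) × 1.143615 = 495.44 W/m².
Ratio Q̄_A / Q̄_B = 479.21 / 495.44 = 0.9672.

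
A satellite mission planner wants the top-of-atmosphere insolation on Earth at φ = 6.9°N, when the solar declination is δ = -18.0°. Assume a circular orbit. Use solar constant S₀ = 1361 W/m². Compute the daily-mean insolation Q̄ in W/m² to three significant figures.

cos H₀ = −tan(+6.9°) tan(-18.000°) = 0.0393, H₀ = 1.5315 rad.
Bracket: H₀ sin φ sin δ + cos φ cos δ sin H₀ = 1.5315×0.12014×-0.30902 + 0.99276×0.95106×0.99923 = -0.056858 + 0.943447 = 0.886589.
Q̄ = (S₀/π) × [bracket] = (1361/π) × 0.886589 = 384.1 W/m².

Q̄ ≈ 384 W/m²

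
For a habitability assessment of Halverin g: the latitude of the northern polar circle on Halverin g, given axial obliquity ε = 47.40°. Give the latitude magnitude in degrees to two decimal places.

The polar circle is the lowest latitude that experiences at least one full rotation of continuous daylight at the northern-summer solstice; it lies at |φ| = 90° − ε = 90° − 47.40° = 42.60°.

42.60°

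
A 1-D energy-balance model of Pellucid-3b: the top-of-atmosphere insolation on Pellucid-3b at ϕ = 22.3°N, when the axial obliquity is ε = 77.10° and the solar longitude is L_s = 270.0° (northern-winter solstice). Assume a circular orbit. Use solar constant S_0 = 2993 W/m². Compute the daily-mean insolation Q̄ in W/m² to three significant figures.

Solar declination: sin δ = sin ε · sin L_s = sin 77.10° × sin 270.0° = -0.97476, so δ = -77.100°.
cos h₀ = −tan(+22.3°) tan(-77.100°) = 1.7907 ≥ 1 ⇒ polar night, h₀ = 0 and Q̄ = 0.

Q̄ ≈ 0.00 W/m²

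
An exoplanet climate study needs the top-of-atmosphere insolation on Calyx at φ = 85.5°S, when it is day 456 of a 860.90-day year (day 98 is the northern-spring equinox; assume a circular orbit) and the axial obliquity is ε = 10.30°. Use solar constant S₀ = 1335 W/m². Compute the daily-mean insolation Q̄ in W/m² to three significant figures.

Q̄ ≈ 0.00 W/m²

Solar longitude: λ_s = 360° × (456 − 98)/860.90 = 149.704°.
sin δ = sin 10.30° × sin 149.704° = 0.09020, so δ = +5.175°.
cos H₀ = −tan(-85.5°) tan(+5.175°) = 1.1508 ≥ 1 ⇒ polar night, H₀ = 0 and Q̄ = 0.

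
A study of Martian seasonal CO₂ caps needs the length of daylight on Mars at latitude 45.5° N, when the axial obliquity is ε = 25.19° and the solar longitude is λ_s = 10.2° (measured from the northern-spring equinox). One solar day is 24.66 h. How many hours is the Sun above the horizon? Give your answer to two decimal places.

12.93 h

Solar declination: sin δ = sin ε · sin λ_s = sin 25.19° × sin 10.2° = 0.07537, so δ = +4.323°.
cos H₀ = −tan φ · tan δ = −tan(+45.5°) × tan(+4.323°) = -0.0769, so H₀ = 1.6478 rad = 94.41°.
Daylight = 2H₀/(2π) × 24.66 h = (1.6478/π) × 24.66 = 12.93 h.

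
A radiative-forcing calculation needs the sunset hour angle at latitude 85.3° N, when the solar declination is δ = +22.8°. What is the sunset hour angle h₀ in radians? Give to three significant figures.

Sunrise equation: cos h₀ = −tan ϕ · tan δ = -5.1130 ≤ −1, so the Sun never sets (polar day) and h₀ = π.

h₀ = 3.14 rad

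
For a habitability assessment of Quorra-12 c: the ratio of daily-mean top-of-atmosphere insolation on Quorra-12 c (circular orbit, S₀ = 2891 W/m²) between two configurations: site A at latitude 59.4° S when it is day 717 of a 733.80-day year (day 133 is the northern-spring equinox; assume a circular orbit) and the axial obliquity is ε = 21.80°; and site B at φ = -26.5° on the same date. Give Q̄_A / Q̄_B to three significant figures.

— Configuration A (φ=-59.4°):
Solar longitude: λ_s = 360° × (717 − 133)/733.80 = 286.509°.
sin δ = sin 21.80° × sin 286.509° = -0.35606, so δ = -20.858°.
cos H₀ = −tan(-59.4°) tan(-20.858°) = -0.6443, H₀ = 2.2709 rad.
Bracket: H₀ sin φ sin δ + cos φ cos δ sin H₀ = 2.2709×-0.86074×-0.35606 + 0.50904×0.93446×0.76478 = 0.695974 + 0.363789 = 1.059763.
Q̄ = (S₀/π) × [bracket] = (2891/π) × 1.059763 = 975.23 W/m².
— Configuration B (φ=-26.5°):
cos H₀ = −tan(-26.5°) tan(-20.858°) = -0.1900, H₀ = 1.7619 rad.
Bracket: H₀ sin φ sin δ + cos φ cos δ sin H₀ = 1.7619×-0.44620×-0.35606 + 0.89493×0.93446×0.98179 = 0.279920 + 0.821048 = 1.100968.
Q̄ = (S₀/π) × [bracket] = (2891/π) × 1.100968 = 1013.1 W/m².
Ratio Q̄_A / Q̄_B = 975.23 / 1013.1 = 0.9626.

Q̄_A / Q̄_B ≈ 0.963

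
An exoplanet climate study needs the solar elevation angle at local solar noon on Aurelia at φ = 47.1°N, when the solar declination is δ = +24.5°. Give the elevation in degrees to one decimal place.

67.4°

At local noon the hour angle is zero, so the zenith angle equals |φ − δ| = |+47.1° − (+24.500°)| = 22.600°.
Elevation = 90° − 22.600° = 67.4°.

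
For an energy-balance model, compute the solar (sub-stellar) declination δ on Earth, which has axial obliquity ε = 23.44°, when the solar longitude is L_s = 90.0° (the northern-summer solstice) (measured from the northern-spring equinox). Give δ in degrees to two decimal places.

δ = +23.44°

sin δ = sin ε · sin L_s = sin 23.44° × sin 90.0° = 0.397789.
δ = arcsin(0.397789) = +23.44°.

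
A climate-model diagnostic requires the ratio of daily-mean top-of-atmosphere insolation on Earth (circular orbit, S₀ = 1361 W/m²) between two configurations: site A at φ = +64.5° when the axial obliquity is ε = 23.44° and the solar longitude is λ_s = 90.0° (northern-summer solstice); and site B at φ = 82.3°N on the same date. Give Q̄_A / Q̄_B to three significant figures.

— Configuration A (φ=+64.5°):
Solar declination: sin δ = sin ε · sin λ_s = sin 23.44° × sin 90.0° = 0.39779, so δ = +23.440°.
cos H₀ = −tan(+64.5°) tan(+23.440°) = -0.9090, H₀ = 2.7117 rad.
Bracket: H₀ sin φ sin δ + cos φ cos δ sin H₀ = 2.7117×0.90259×0.39779 + 0.43051×0.91748×0.41681 = 0.973612 + 0.164633 = 1.138245.
Q̄ = (S₀/π) × [bracket] = (1361/π) × 1.138245 = 493.11 W/m².
— Configuration B (φ=+82.3°):
cos H₀ = −tan(+82.3°) tan(+23.440°) = -3.2067 ≤ −1 ⇒ polar day, H₀ = π.
Bracket: H₀ sin φ sin δ + cos φ cos δ sin H₀ = 3.1416×0.99098×0.39779 + 0.13399×0.91748×0.00000 = 1.238425 + 0.000000 = 1.238425.
Q̄ = (S₀/π) × [bracket] = (1361/π) × 1.238425 = 536.51 W/m².
Ratio Q̄_A / Q̄_B = 493.11 / 536.51 = 0.9191.

Q̄_A / Q̄_B ≈ 0.919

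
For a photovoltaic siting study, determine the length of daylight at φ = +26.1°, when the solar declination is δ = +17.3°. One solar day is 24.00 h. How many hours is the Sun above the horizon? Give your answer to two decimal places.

cos H₀ = −tan φ · tan δ = −tan(+26.1°) × tan(+17.300°) = -0.1526, so H₀ = 1.7240 rad = 98.78°.
Daylight = 2H₀/(2π) × 24.00 h = (1.7240/π) × 24.00 = 13.17 h.

13.17 h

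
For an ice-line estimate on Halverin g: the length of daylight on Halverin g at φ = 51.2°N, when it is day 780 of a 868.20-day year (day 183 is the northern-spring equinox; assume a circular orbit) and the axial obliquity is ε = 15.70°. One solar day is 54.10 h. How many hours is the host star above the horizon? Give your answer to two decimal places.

Solar longitude: λ_s = 360° × (780 − 183)/868.20 = 247.547°.
sin δ = sin 15.70° × sin 247.547° = -0.25009, so δ = -14.483°.
cos H₀ = −tan φ · tan δ = −tan(+51.2°) × tan(-14.483°) = 0.3213, so H₀ = 1.2437 rad = 71.26°.
Daylight = 2H₀/(2π) × 54.10 h = (1.2437/π) × 54.10 = 21.42 h.

21.42 h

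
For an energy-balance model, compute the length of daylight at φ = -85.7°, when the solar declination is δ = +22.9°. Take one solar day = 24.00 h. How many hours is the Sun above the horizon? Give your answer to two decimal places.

cos H₀ = −tan φ · tan δ = 5.6180 ≥ 1, so the Sun never rises (polar night) and H₀ = 0.
Daylight = 2H₀/(2π) × 24.00 h = (0.0000/π) × 24.00 = 0.00 h.

0.00 h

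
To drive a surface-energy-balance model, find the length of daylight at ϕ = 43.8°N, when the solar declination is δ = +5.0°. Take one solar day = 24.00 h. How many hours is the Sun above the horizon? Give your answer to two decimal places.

12.64 h

cos h₀ = −tan ϕ · tan δ = −tan(+43.8°) × tan(+5.000°) = -0.0839, so h₀ = 1.6548 rad = 94.81°.
Daylight = 2h₀/(2π) × 24.00 h = (1.6548/π) × 24.00 = 12.64 h.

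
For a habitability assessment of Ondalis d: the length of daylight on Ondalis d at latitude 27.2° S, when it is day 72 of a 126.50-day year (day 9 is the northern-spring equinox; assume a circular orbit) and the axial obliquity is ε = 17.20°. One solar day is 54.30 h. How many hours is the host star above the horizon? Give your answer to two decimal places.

Solar longitude: L_s = 360° × (72 − 9)/126.50 = 179.289°.
sin δ = sin 17.20° × sin 179.289° = 0.00367, so δ = +0.210°.
cos h₀ = −tan ϕ · tan δ = −tan(-27.2°) × tan(+0.210°) = 0.0019, so h₀ = 1.5689 rad = 89.89°.
Daylight = 2h₀/(2π) × 54.30 h = (1.5689/π) × 54.30 = 27.12 h.

27.12 h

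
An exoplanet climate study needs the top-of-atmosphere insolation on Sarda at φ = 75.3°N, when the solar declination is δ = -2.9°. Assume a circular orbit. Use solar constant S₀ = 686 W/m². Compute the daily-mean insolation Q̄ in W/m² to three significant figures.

cos H₀ = −tan(+75.3°) tan(-2.900°) = 0.1931, H₀ = 1.3765 rad.
Bracket: H₀ sin φ sin δ + cos φ cos δ sin H₀ = 1.3765×0.96727×-0.05059 + 0.25376×0.99872×0.98118 = -0.067358 + 0.248666 = 0.181308.
Q̄ = (S₀/π) × [bracket] = (686/π) × 0.181308 = 39.59 W/m².

Q̄ ≈ 39.6 W/m²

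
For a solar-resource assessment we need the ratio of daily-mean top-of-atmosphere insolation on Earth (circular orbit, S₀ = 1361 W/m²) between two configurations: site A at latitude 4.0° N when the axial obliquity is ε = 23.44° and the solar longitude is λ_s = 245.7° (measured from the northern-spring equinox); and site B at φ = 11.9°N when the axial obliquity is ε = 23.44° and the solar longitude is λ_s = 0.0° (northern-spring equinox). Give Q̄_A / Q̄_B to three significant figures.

Q̄_A / Q̄_B ≈ 0.910

— Configuration A (φ=+4.0°):
Solar declination: sin δ = sin ε · sin λ_s = sin 23.44° × sin 245.7° = -0.36255, so δ = -21.257°.
cos H₀ = −tan(+4.0°) tan(-21.257°) = 0.0272, H₀ = 1.5436 rad.
Bracket: H₀ sin φ sin δ + cos φ cos δ sin H₀ = 1.5436×0.06976×-0.36255 + 0.99756×0.93197×0.99963 = -0.039040 + 0.929352 = 0.890312.
Q̄ = (S₀/π) × [bracket] = (1361/π) × 0.890312 = 385.70 W/m².
— Configuration B (φ=+11.9°):
Solar declination: sin δ = sin ε · sin λ_s = sin 23.44° × sin 0.0° = 0.00000, so δ = +0.000°.
cos H₀ = −tan(+11.9°) tan(+0.000°) = -0.0000, H₀ = 1.5708 rad.
Bracket: H₀ sin φ sin δ + cos φ cos δ sin H₀ = 1.5708×0.20620×0.00000 + 0.97851×1.00000×1.00000 = 0.000000 + 0.978510 = 0.978510.
Q̄ = (S₀/π) × [bracket] = (1361/π) × 0.978510 = 423.91 W/m².
Ratio Q̄_A / Q̄_B = 385.70 / 423.91 = 0.9099.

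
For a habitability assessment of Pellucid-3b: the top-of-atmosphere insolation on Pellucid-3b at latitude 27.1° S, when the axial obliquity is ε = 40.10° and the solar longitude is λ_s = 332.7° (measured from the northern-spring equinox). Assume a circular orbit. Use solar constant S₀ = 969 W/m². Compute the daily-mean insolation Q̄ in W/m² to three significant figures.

Q̄ ≈ 331 W/m²

Solar declination: sin δ = sin ε · sin λ_s = sin 40.10° × sin 332.7° = -0.29543, so δ = -17.183°.
cos H₀ = −tan(-27.1°) tan(-17.183°) = -0.1582, H₀ = 1.7297 rad.
Bracket: H₀ sin φ sin δ + cos φ cos δ sin H₀ = 1.7297×-0.45554×-0.29543 + 0.89021×0.95537×0.98740 = 0.232783 + 0.839764 = 1.072547.
Q̄ = (S₀/π) × [bracket] = (969/π) × 1.072547 = 330.8 W/m².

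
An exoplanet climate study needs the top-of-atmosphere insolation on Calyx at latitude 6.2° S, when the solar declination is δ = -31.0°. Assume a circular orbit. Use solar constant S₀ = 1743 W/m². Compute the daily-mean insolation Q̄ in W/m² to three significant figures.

Q̄ ≈ 522 W/m²

cos H₀ = −tan(-6.2°) tan(-31.000°) = -0.0653, H₀ = 1.6361 rad.
Bracket: H₀ sin φ sin δ + cos φ cos δ sin H₀ = 1.6361×-0.10800×-0.51504 + 0.99415×0.85717×0.99787 = 0.091007 + 0.850340 = 0.941347.
Q̄ = (S₀/π) × [bracket] = (1743/π) × 0.941347 = 522.3 W/m².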